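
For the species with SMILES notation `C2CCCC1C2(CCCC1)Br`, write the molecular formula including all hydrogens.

C10H17Br

Heavy atoms from the SMILES: 1 Br, 10 C.
Implicit hydrogens by atom environment:
  8 × C: 2 H each → 16
  1 × Br: no H
  1 × C: 1 H
  1 × C: no H
  Total hydrogens = 17.
Molecular formula: C10H17Br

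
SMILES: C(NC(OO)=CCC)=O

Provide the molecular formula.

Heavy atoms from the SMILES: 5 C, 1 N, 3 O.
Implicit hydrogens by atom environment:
  2 × C: 1 H each → 2
  2 × O: no H
  1 × C: 3 H
  1 × C: 2 H
  1 × C: no H
  1 × N: 1 H
  1 × O: 1 H
  Total hydrogens = 9.
Molecular formula: C5H9NO3

C5H9NO3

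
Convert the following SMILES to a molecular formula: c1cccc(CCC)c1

Heavy atoms from the SMILES: 9 C.
Implicit hydrogens by atom environment:
  5 × C (aromatic): 1 H each → 5
  2 × C: 2 H each → 4
  1 × C: 3 H
  1 × C (aromatic): no H
  Total hydrogens = 12.
Molecular formula: C9H12

C9H12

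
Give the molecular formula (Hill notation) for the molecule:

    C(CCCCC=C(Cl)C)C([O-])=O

Heavy atoms from the SMILES: 9 C, 1 Cl, 2 O.
Implicit hydrogens by atom environment:
  5 × C: 2 H each → 10
  2 × C: no H
  1 × C: 3 H
  1 × C: 1 H
  1 × Cl: no H
  1 × O: no H
  1 × O (charge -1): no H
  Total hydrogens = 14.
Net charge -1.
Molecular formula: C9H14ClO2-

C9H14ClO2-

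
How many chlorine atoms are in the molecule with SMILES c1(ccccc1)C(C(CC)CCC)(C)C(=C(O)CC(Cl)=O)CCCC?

1

The symbol for chlorine appears 1 time in the SMILES.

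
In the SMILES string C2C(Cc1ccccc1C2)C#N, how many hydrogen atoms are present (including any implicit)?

Hydrogens are implicit in SMILES; fill each atom to its normal valence:
  4 × C (aromatic): 1 H each → 4
  3 × C: 2 H each → 6
  2 × C (aromatic): no H
  1 × C: 1 H
  1 × C: no H
  1 × N: no H
  Total hydrogens = 11.

11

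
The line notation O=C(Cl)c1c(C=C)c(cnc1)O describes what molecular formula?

Heavy atoms from the SMILES: 8 C, 1 Cl, 1 N, 2 O.
Implicit hydrogens by atom environment:
  3 × C (aromatic): no H
  2 × C (aromatic): 1 H each → 2
  1 × C: 2 H
  1 × C: 1 H
  1 × C: no H
  1 × Cl: no H
  1 × N (aromatic): no H
  1 × O: 1 H
  1 × O: no H
  Total hydrogens = 6.
Molecular formula: C8H6ClNO2

C8H6ClNO2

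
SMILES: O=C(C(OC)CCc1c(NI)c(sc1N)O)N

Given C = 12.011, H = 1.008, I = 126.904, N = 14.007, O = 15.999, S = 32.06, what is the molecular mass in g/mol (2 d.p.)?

371.19

Molecular formula: C9H14IN3O3S.
M = 9×12.011 + 14×1.008 + 1×126.904 + 3×14.007 + 3×15.999 + 1×32.06 = 371.19 g/mol.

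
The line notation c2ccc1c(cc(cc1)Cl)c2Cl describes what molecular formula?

C10H6Cl2

Heavy atoms from the SMILES: 10 C, 2 Cl.
Implicit hydrogens by atom environment:
  6 × C (aromatic): 1 H each → 6
  4 × C (aromatic): no H
  2 × Cl: no H
  Total hydrogens = 6.
Molecular formula: C10H6Cl2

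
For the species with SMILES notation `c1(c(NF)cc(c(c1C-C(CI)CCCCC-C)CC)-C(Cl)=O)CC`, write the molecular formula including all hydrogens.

Heavy atoms from the SMILES: 20 C, 1 Cl, 1 F, 1 I, 1 N, 1 O.
Implicit hydrogens by atom environment:
  9 × C: 2 H each → 18
  5 × C (aromatic): no H
  3 × C: 3 H each → 9
  1 × C (aromatic): 1 H
  1 × C: 1 H
  1 × C: no H
  1 × Cl: no H
  1 × F: no H
  1 × I: no H
  1 × N: 1 H
  1 × O: no H
  Total hydrogens = 30.
Molecular formula: C20H30ClFINO

C20H30ClFINO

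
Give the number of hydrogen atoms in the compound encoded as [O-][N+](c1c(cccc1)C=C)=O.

Hydrogens are implicit in SMILES; fill each atom to its normal valence:
  4 × C (aromatic): 1 H each → 4
  2 × C (aromatic): no H
  1 × C: 2 H
  1 × C: 1 H
  1 × N (charge +1): no H
  1 × O: no H
  1 × O (charge -1): no H
  Total hydrogens = 7.

7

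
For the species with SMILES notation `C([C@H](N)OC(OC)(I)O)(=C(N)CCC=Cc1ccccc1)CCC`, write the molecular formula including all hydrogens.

C18H27IN2O3

Heavy atoms from the SMILES: 18 C, 1 I, 2 N, 3 O.
Implicit hydrogens by atom environment:
  5 × C (aromatic): 1 H each → 5
  4 × C: 2 H each → 8
  3 × C: 1 H each → 3
  3 × C: no H
  2 × C: 3 H each → 6
  2 × N: 2 H each → 4
  2 × O: no H
  1 × C (aromatic): no H
  1 × I: no H
  1 × O: 1 H
  Total hydrogens = 27.
Molecular formula: C18H27IN2O3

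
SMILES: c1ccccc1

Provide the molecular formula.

C6H6

Heavy atoms from the SMILES: 6 C.
Implicit hydrogens by atom environment:
  6 × C (aromatic): 1 H each → 6
  Total hydrogens = 6.
Molecular formula: C6H6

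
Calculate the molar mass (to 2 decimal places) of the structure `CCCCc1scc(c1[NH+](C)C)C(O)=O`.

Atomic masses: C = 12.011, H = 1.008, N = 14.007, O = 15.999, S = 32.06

Molecular formula: C11H18NO2S+.
M = 11×12.011 + 18×1.008 + 1×14.007 + 2×15.999 + 1×32.06 = 228.33 g/mol.

228.33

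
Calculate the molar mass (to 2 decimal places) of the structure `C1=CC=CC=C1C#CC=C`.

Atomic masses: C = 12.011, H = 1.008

Molecular formula: C10H8.
M = 10×12.011 + 8×1.008 = 128.17 g/mol.

128.17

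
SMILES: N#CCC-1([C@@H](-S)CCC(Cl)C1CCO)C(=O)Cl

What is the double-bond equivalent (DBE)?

4

Molecular formula from the SMILES: C11H15Cl2NO2S.
DoU = (2C + 2 + N − H − X)/2 = (2·11 + 2 + 1 − 15 − 2)/2 = 8/2 = 4.
(Structurally: 1 ring(s) + 3 π bond(s) = 4.)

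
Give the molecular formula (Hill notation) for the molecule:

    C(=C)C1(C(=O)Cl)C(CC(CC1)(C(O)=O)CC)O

Heavy atoms from the SMILES: 12 C, 1 Cl, 4 O.
Implicit hydrogens by atom environment:
  5 × C: 2 H each → 10
  4 × C: no H
  2 × C: 1 H each → 2
  2 × O: 1 H each → 2
  2 × O: no H
  1 × C: 3 H
  1 × Cl: no H
  Total hydrogens = 17.
Molecular formula: C12H17ClO4

C12H17ClO4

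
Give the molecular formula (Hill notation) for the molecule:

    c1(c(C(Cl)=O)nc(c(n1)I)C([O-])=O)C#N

Heavy atoms from the SMILES: 7 C, 1 Cl, 1 I, 3 N, 3 O.
Implicit hydrogens by atom environment:
  4 × C (aromatic): no H
  3 × C: no H
  2 × N (aromatic): no H
  2 × O: no H
  1 × Cl: no H
  1 × I: no H
  1 × N: no H
  1 × O (charge -1): no H
  Total hydrogens = 0.
Net charge -1.
Molecular formula: C7ClIN3O3-

C7ClIN3O3-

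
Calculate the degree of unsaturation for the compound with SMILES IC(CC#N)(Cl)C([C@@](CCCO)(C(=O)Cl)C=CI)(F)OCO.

4

Molecular formula from the SMILES: C12H14Cl2FI2NO4.
DoU = (2C + 2 + N − H − X)/2 = (2·12 + 2 + 1 − 14 − 5)/2 = 8/2 = 4.
(Structurally: 0 ring(s) + 4 π bond(s) = 4.)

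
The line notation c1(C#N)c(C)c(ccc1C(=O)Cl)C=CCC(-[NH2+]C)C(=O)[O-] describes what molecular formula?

Heavy atoms from the SMILES: 15 C, 1 Cl, 2 N, 3 O.
Implicit hydrogens by atom environment:
  4 × C (aromatic): no H
  3 × C: 1 H each → 3
  3 × C: no H
  2 × C: 3 H each → 6
  2 × C (aromatic): 1 H each → 2
  2 × O: no H
  1 × C: 2 H
  1 × Cl: no H
  1 × N (charge +1): 2 H
  1 × N: no H
  1 × O (charge -1): no H
  Total hydrogens = 15.
Molecular formula: C15H15ClN2O3

C15H15ClN2O3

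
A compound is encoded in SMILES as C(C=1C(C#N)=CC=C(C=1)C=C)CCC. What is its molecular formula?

Heavy atoms from the SMILES: 13 C, 1 N.
Implicit hydrogens by atom environment:
  4 × C: 2 H each → 8
  3 × C (aromatic): 1 H each → 3
  3 × C (aromatic): no H
  1 × C: 3 H
  1 × C: 1 H
  1 × C: no H
  1 × N: no H
  Total hydrogens = 15.
Molecular formula: C13H15N

C13H15N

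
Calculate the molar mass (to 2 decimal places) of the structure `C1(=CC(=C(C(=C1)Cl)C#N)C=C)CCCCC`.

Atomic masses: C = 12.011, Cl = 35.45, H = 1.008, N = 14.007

233.74

Molecular formula: C14H16ClN.
M = 14×12.011 + 1×35.45 + 16×1.008 + 1×14.007 = 233.74 g/mol.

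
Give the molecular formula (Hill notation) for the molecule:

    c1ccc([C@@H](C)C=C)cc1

Heavy atoms from the SMILES: 10 C.
Implicit hydrogens by atom environment:
  5 × C (aromatic): 1 H each → 5
  2 × C: 1 H each → 2
  1 × C: 3 H
  1 × C: 2 H
  1 × C (aromatic): no H
  Total hydrogens = 12.
Molecular formula: C10H12

C10H12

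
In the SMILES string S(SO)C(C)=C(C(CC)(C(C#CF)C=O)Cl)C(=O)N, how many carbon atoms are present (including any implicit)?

The symbol for carbon appears 11 times in the SMILES. (Cl is a single chlorine, not C + l.)

11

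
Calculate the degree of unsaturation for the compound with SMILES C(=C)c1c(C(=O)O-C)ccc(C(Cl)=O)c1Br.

7

Molecular formula from the SMILES: C11H8BrClO3.
DoU = (2C + 2 + N − H − X)/2 = (2·11 + 2 + 0 − 8 − 2)/2 = 14/2 = 7.
(Structurally: 1 ring(s) + 6 π bond(s) = 7.)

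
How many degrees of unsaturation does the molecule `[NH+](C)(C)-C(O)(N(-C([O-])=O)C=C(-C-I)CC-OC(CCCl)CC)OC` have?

Molecular formula from the SMILES: C15H28ClIN2O5.
DoU = (2C + 2 + N − H − X)/2 = (2·15 + 2 + 2 − 28 − 2)/2 = 4/2 = 2.
(Structurally: 0 ring(s) + 2 π bond(s) = 2.)

2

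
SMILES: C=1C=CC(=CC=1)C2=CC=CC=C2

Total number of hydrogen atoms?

Hydrogens are implicit in SMILES; fill each atom to its normal valence:
  10 × C (aromatic): 1 H each → 10
  2 × C (aromatic): no H
  Total hydrogens = 10.

10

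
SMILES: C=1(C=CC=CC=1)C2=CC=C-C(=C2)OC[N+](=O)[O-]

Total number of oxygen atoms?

3

The symbol for oxygen appears 3 times in the SMILES.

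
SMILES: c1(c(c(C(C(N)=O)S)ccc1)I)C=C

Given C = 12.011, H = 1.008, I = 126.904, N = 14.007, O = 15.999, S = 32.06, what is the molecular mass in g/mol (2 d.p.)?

319.16

Molecular formula: C10H10INOS.
M = 10×12.011 + 10×1.008 + 1×126.904 + 1×14.007 + 1×15.999 + 1×32.06 = 319.16 g/mol.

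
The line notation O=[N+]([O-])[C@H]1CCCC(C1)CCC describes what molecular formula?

C9H17NO2

Heavy atoms from the SMILES: 9 C, 1 N, 2 O.
Implicit hydrogens by atom environment:
  6 × C: 2 H each → 12
  2 × C: 1 H each → 2
  1 × C: 3 H
  1 × N (charge +1): no H
  1 × O: no H
  1 × O (charge -1): no H
  Total hydrogens = 17.
Molecular formula: C9H17NO2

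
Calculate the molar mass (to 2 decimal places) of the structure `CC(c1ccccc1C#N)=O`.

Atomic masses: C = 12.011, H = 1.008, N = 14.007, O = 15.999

145.16

Molecular formula: C9H7NO.
M = 9×12.011 + 7×1.008 + 1×14.007 + 1×15.999 = 145.16 g/mol.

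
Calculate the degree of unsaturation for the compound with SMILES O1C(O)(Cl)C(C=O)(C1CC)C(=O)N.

Molecular formula from the SMILES: C7H10ClNO4.
DoU = (2C + 2 + N − H − X)/2 = (2·7 + 2 + 1 − 10 − 1)/2 = 6/2 = 3.
(Structurally: 1 ring(s) + 2 π bond(s) = 3.)

3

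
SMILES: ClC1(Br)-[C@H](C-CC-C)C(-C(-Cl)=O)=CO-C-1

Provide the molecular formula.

C10H13BrCl2O2

Heavy atoms from the SMILES: 1 Br, 10 C, 2 Cl, 2 O.
Implicit hydrogens by atom environment:
  4 × C: 2 H each → 8
  3 × C: no H
  2 × C: 1 H each → 2
  2 × Cl: no H
  2 × O: no H
  1 × Br: no H
  1 × C: 3 H
  Total hydrogens = 13.
Molecular formula: C10H13BrCl2O2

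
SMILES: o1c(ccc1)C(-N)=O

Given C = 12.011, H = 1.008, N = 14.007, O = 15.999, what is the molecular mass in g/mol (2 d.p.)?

Molecular formula: C5H5NO2.
M = 5×12.011 + 5×1.008 + 1×14.007 + 2×15.999 = 111.10 g/mol.

111.10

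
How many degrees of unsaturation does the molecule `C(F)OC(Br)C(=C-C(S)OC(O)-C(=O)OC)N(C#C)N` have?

4

Molecular formula from the SMILES: C10H14BrFN2O5S.
DoU = (2C + 2 + N − H − X)/2 = (2·10 + 2 + 2 − 14 − 2)/2 = 8/2 = 4.
(Structurally: 0 ring(s) + 4 π bond(s) = 4.)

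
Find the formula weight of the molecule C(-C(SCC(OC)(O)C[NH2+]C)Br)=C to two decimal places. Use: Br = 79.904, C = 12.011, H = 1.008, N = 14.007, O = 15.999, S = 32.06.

271.19

Molecular formula: C8H17BrNO2S+.
M = 1×79.904 + 8×12.011 + 17×1.008 + 1×14.007 + 2×15.999 + 1×32.06 = 271.19 g/mol.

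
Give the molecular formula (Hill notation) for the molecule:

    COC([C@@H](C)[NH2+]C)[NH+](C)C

Heavy atoms from the SMILES: 7 C, 2 N, 1 O.
Implicit hydrogens by atom environment:
  5 × C: 3 H each → 15
  2 × C: 1 H each → 2
  1 × N (charge +1): 2 H
  1 × N (charge +1): 1 H
  1 × O: no H
  Total hydrogens = 20.
Net charge +2.
Molecular formula: [C7H20N2O]2+

[C7H20N2O]2+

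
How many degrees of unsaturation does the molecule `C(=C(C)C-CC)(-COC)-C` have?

Molecular formula from the SMILES: C9H18O.
DoU = (2C + 2 + N − H − X)/2 = (2·9 + 2 + 0 − 18 − 0)/2 = 2/2 = 1.
(Structurally: 0 ring(s) + 1 π bond(s) = 1.)

1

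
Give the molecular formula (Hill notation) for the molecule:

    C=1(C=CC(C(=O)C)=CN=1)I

Heavy atoms from the SMILES: 7 C, 1 I, 1 N, 1 O.
Implicit hydrogens by atom environment:
  3 × C (aromatic): 1 H each → 3
  2 × C (aromatic): no H
  1 × C: 3 H
  1 × C: no H
  1 × I: no H
  1 × N (aromatic): no H
  1 × O: no H
  Total hydrogens = 6.
Molecular formula: C7H6INO

C7H6INO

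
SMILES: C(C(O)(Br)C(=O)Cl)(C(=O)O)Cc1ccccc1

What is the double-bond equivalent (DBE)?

6

Molecular formula from the SMILES: C11H10BrClO4.
DoU = (2C + 2 + N − H − X)/2 = (2·11 + 2 + 0 − 10 − 2)/2 = 12/2 = 6.
(Structurally: 1 ring(s) + 5 π bond(s) = 6.)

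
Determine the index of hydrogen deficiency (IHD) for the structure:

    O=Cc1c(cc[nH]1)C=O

Molecular formula from the SMILES: C6H5NO2.
DoU = (2C + 2 + N − H − X)/2 = (2·6 + 2 + 1 − 5 − 0)/2 = 10/2 = 5.
(Structurally: 1 ring(s) + 4 π bond(s) = 5.)

5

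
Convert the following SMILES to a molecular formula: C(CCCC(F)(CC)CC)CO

C10H21FO

Heavy atoms from the SMILES: 10 C, 1 F, 1 O.
Implicit hydrogens by atom environment:
  7 × C: 2 H each → 14
  2 × C: 3 H each → 6
  1 × C: no H
  1 × F: no H
  1 × O: 1 H
  Total hydrogens = 21.
Molecular formula: C10H21FO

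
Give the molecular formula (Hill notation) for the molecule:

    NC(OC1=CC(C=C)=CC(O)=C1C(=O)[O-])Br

Heavy atoms from the SMILES: 1 Br, 10 C, 1 N, 4 O.
Implicit hydrogens by atom environment:
  4 × C (aromatic): no H
  2 × C (aromatic): 1 H each → 2
  2 × C: 1 H each → 2
  2 × O: no H
  1 × Br: no H
  1 × C: 2 H
  1 × C: no H
  1 × N: 2 H
  1 × O: 1 H
  1 × O (charge -1): no H
  Total hydrogens = 9.
Net charge -1.
Molecular formula: C10H9BrNO4-

C10H9BrNO4-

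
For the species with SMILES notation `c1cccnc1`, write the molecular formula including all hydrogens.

Heavy atoms from the SMILES: 5 C, 1 N.
Implicit hydrogens by atom environment:
  5 × C (aromatic): 1 H each → 5
  1 × N (aromatic): no H
  Total hydrogens = 5.
Molecular formula: C5H5N

C5H5N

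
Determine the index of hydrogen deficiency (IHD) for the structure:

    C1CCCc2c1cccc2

Molecular formula from the SMILES: C10H12.
DoU = (2C + 2 + N − H − X)/2 = (2·10 + 2 + 0 − 12 − 0)/2 = 10/2 = 5.
(Structurally: 2 ring(s) + 3 π bond(s) = 5.)

5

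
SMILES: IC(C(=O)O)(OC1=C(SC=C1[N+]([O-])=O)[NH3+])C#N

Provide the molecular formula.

C7H5IN3O5S+

Heavy atoms from the SMILES: 7 C, 1 I, 3 N, 5 O, 1 S.
Implicit hydrogens by atom environment:
  3 × C (aromatic): no H
  3 × C: no H
  3 × O: no H
  1 × C (aromatic): 1 H
  1 × I: no H
  1 × N (charge +1): 3 H
  1 × N (charge +1): no H
  1 × N: no H
  1 × O: 1 H
  1 × O (charge -1): no H
  1 × S (aromatic): no H
  Total hydrogens = 5.
Net charge +1.
Molecular formula: C7H5IN3O5S+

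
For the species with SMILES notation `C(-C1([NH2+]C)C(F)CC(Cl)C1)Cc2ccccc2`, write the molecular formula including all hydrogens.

Heavy atoms from the SMILES: 14 C, 1 Cl, 1 F, 1 N.
Implicit hydrogens by atom environment:
  5 × C (aromatic): 1 H each → 5
  4 × C: 2 H each → 8
  2 × C: 1 H each → 2
  1 × C: 3 H
  1 × C: no H
  1 × C (aromatic): no H
  1 × Cl: no H
  1 × F: no H
  1 × N (charge +1): 2 H
  Total hydrogens = 20.
Net charge +1.
Molecular formula: C14H20ClFN+

C14H20ClFN+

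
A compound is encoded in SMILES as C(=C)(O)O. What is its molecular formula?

Heavy atoms from the SMILES: 2 C, 2 O.
Implicit hydrogens by atom environment:
  2 × O: 1 H each → 2
  1 × C: 2 H
  1 × C: no H
  Total hydrogens = 4.
Molecular formula: C2H4O2

C2H4O2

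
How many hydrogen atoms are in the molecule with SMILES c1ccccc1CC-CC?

14

Hydrogens are implicit in SMILES; fill each atom to its normal valence:
  5 × C (aromatic): 1 H each → 5
  3 × C: 2 H each → 6
  1 × C: 3 H
  1 × C (aromatic): no H
  Total hydrogens = 14.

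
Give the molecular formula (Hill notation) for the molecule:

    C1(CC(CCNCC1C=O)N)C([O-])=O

Heavy atoms from the SMILES: 9 C, 2 N, 3 O.
Implicit hydrogens by atom environment:
  4 × C: 2 H each → 8
  4 × C: 1 H each → 4
  2 × O: no H
  1 × C: no H
  1 × N: 2 H
  1 × N: 1 H
  1 × O (charge -1): no H
  Total hydrogens = 15.
Net charge -1.
Molecular formula: C9H15N2O3-

C9H15N2O3-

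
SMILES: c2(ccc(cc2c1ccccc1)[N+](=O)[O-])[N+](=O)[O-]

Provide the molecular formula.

C12H8N2O4

Heavy atoms from the SMILES: 12 C, 2 N, 4 O.
Implicit hydrogens by atom environment:
  8 × C (aromatic): 1 H each → 8
  4 × C (aromatic): no H
  2 × N (charge +1): no H
  2 × O: no H
  2 × O (charge -1): no H
  Total hydrogens = 8.
Molecular formula: C12H8N2O4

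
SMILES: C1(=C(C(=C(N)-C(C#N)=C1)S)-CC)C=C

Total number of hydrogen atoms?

12

Hydrogens are implicit in SMILES; fill each atom to its normal valence:
  5 × C (aromatic): no H
  2 × C: 2 H each → 4
  1 × C: 3 H
  1 × C (aromatic): 1 H
  1 × C: 1 H
  1 × C: no H
  1 × N: 2 H
  1 × N: no H
  1 × S: 1 H
  Total hydrogens = 12.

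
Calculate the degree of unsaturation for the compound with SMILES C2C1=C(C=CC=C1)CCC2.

5

Molecular formula from the SMILES: C10H12.
DoU = (2C + 2 + N − H − X)/2 = (2·10 + 2 + 0 − 12 − 0)/2 = 10/2 = 5.
(Structurally: 2 ring(s) + 3 π bond(s) = 5.)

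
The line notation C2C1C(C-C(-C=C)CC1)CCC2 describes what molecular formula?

Heavy atoms from the SMILES: 12 C.
Implicit hydrogens by atom environment:
  8 × C: 2 H each → 16
  4 × C: 1 H each → 4
  Total hydrogens = 20.
Molecular formula: C12H20

C12H20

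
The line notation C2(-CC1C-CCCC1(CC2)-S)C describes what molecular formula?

C11H20S

Heavy atoms from the SMILES: 11 C, 1 S.
Implicit hydrogens by atom environment:
  7 × C: 2 H each → 14
  2 × C: 1 H each → 2
  1 × C: 3 H
  1 × C: no H
  1 × S: 1 H
  Total hydrogens = 20.
Molecular formula: C11H20S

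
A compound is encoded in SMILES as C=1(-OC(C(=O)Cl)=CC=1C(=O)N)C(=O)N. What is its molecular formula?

Heavy atoms from the SMILES: 7 C, 1 Cl, 2 N, 4 O.
Implicit hydrogens by atom environment:
  3 × C (aromatic): no H
  3 × C: no H
  3 × O: no H
  2 × N: 2 H each → 4
  1 × C (aromatic): 1 H
  1 × Cl: no H
  1 × O (aromatic): no H
  Total hydrogens = 5.
Molecular formula: C7H5ClN2O4

C7H5ClN2O4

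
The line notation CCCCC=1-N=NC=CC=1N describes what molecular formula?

Heavy atoms from the SMILES: 8 C, 3 N.
Implicit hydrogens by atom environment:
  3 × C: 2 H each → 6
  2 × C (aromatic): 1 H each → 2
  2 × C (aromatic): no H
  2 × N (aromatic): no H
  1 × C: 3 H
  1 × N: 2 H
  Total hydrogens = 13.
Molecular formula: C8H13N3

C8H13N3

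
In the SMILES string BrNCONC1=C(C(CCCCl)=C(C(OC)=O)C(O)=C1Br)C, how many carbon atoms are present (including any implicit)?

13

The symbol for carbon appears 13 times in the SMILES. (Cl is a single chlorine, not C + l.)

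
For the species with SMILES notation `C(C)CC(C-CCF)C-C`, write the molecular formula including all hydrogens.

C9H19F

Heavy atoms from the SMILES: 9 C, 1 F.
Implicit hydrogens by atom environment:
  6 × C: 2 H each → 12
  2 × C: 3 H each → 6
  1 × C: 1 H
  1 × F: no H
  Total hydrogens = 19.
Molecular formula: C9H19F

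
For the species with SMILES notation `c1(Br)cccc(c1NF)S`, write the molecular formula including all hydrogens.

C6H5BrFNS

Heavy atoms from the SMILES: 1 Br, 6 C, 1 F, 1 N, 1 S.
Implicit hydrogens by atom environment:
  3 × C (aromatic): 1 H each → 3
  3 × C (aromatic): no H
  1 × Br: no H
  1 × F: no H
  1 × N: 1 H
  1 × S: 1 H
  Total hydrogens = 5.
Molecular formula: C6H5BrFNS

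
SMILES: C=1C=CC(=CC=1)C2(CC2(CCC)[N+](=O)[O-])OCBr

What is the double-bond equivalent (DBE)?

Molecular formula from the SMILES: C13H16BrNO3.
DoU = (2C + 2 + N − H − X)/2 = (2·13 + 2 + 1 − 16 − 1)/2 = 12/2 = 6.
(Structurally: 2 ring(s) + 4 π bond(s) = 6.)

6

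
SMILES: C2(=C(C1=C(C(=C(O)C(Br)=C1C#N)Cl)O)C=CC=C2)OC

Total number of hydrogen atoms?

9

Hydrogens are implicit in SMILES; fill each atom to its normal valence:
  8 × C (aromatic): no H
  4 × C (aromatic): 1 H each → 4
  2 × O: 1 H each → 2
  1 × Br: no H
  1 × C: 3 H
  1 × C: no H
  1 × Cl: no H
  1 × N: no H
  1 × O: no H
  Total hydrogens = 9.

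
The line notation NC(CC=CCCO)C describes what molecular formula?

C7H15NO

Heavy atoms from the SMILES: 7 C, 1 N, 1 O.
Implicit hydrogens by atom environment:
  3 × C: 2 H each → 6
  3 × C: 1 H each → 3
  1 × C: 3 H
  1 × N: 2 H
  1 × O: 1 H
  Total hydrogens = 15.
Molecular formula: C7H15NO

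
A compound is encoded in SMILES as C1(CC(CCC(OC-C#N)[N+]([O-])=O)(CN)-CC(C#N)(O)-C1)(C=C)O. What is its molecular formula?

C15H22N4O5

Heavy atoms from the SMILES: 15 C, 4 N, 5 O.
Implicit hydrogens by atom environment:
  8 × C: 2 H each → 16
  5 × C: no H
  2 × C: 1 H each → 2
  2 × N: no H
  2 × O: 1 H each → 2
  2 × O: no H
  1 × N: 2 H
  1 × N (charge +1): no H
  1 × O (charge -1): no H
  Total hydrogens = 22.
Molecular formula: C15H22N4O5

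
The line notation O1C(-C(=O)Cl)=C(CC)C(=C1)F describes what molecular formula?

Heavy atoms from the SMILES: 7 C, 1 Cl, 1 F, 2 O.
Implicit hydrogens by atom environment:
  3 × C (aromatic): no H
  1 × C: 3 H
  1 × C: 2 H
  1 × C (aromatic): 1 H
  1 × C: no H
  1 × Cl: no H
  1 × F: no H
  1 × O (aromatic): no H
  1 × O: no H
  Total hydrogens = 6.
Molecular formula: C7H6ClFO2

C7H6ClFO2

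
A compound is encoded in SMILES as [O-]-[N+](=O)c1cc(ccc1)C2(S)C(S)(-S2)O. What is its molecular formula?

C8H7NO3S3

Heavy atoms from the SMILES: 8 C, 1 N, 3 O, 3 S.
Implicit hydrogens by atom environment:
  4 × C (aromatic): 1 H each → 4
  2 × C: no H
  2 × C (aromatic): no H
  2 × S: 1 H each → 2
  1 × N (charge +1): no H
  1 × O: 1 H
  1 × O: no H
  1 × O (charge -1): no H
  1 × S: no H
  Total hydrogens = 7.
Molecular formula: C8H7NO3S3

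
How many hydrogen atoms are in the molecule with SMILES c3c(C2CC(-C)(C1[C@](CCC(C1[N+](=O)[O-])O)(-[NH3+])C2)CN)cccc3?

Hydrogens are implicit in SMILES; fill each atom to its normal valence:
  5 × C: 2 H each → 10
  5 × C (aromatic): 1 H each → 5
  4 × C: 1 H each → 4
  2 × C: no H
  1 × C: 3 H
  1 × C (aromatic): no H
  1 × N (charge +1): 3 H
  1 × N: 2 H
  1 × N (charge +1): no H
  1 × O: 1 H
  1 × O: no H
  1 × O (charge -1): no H
  Total hydrogens = 28.

28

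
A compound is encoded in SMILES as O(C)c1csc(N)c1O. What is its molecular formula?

Heavy atoms from the SMILES: 5 C, 1 N, 2 O, 1 S.
Implicit hydrogens by atom environment:
  3 × C (aromatic): no H
  1 × C: 3 H
  1 × C (aromatic): 1 H
  1 × N: 2 H
  1 × O: 1 H
  1 × O: no H
  1 × S (aromatic): no H
  Total hydrogens = 7.
Molecular formula: C5H7NO2S

C5H7NO2S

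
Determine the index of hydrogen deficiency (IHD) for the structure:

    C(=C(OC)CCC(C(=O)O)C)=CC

3

Molecular formula from the SMILES: C10H16O3.
DoU = (2C + 2 + N − H − X)/2 = (2·10 + 2 + 0 − 16 − 0)/2 = 6/2 = 3.
(Structurally: 0 ring(s) + 3 π bond(s) = 3.)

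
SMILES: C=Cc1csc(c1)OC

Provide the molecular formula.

C7H8OS

Heavy atoms from the SMILES: 7 C, 1 O, 1 S.
Implicit hydrogens by atom environment:
  2 × C (aromatic): 1 H each → 2
  2 × C (aromatic): no H
  1 × C: 3 H
  1 × C: 2 H
  1 × C: 1 H
  1 × O: no H
  1 × S (aromatic): no H
  Total hydrogens = 8.
Molecular formula: C7H8OS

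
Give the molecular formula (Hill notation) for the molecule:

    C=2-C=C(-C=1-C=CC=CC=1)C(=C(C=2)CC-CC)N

Heavy atoms from the SMILES: 16 C, 1 N.
Implicit hydrogens by atom environment:
  8 × C (aromatic): 1 H each → 8
  4 × C (aromatic): no H
  3 × C: 2 H each → 6
  1 × C: 3 H
  1 × N: 2 H
  Total hydrogens = 19.
Molecular formula: C16H19N

C16H19N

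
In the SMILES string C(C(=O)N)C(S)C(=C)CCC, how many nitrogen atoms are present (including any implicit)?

The symbol for nitrogen appears 1 time in the SMILES.

1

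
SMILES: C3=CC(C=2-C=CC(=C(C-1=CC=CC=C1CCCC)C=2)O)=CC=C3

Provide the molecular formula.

C22H22O

Heavy atoms from the SMILES: 22 C, 1 O.
Implicit hydrogens by atom environment:
  12 × C (aromatic): 1 H each → 12
  6 × C (aromatic): no H
  3 × C: 2 H each → 6
  1 × C: 3 H
  1 × O: 1 H
  Total hydrogens = 22.
Molecular formula: C22H22O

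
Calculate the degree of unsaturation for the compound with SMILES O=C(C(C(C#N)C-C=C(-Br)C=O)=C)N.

Molecular formula from the SMILES: C9H9BrN2O2.
DoU = (2C + 2 + N − H − X)/2 = (2·9 + 2 + 2 − 9 − 1)/2 = 12/2 = 6.
(Structurally: 0 ring(s) + 6 π bond(s) = 6.)

6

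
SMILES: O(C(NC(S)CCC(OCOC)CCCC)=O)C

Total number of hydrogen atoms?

25

Hydrogens are implicit in SMILES; fill each atom to its normal valence:
  6 × C: 2 H each → 12
  4 × O: no H
  3 × C: 3 H each → 9
  2 × C: 1 H each → 2
  1 × C: no H
  1 × N: 1 H
  1 × S: 1 H
  Total hydrogens = 25.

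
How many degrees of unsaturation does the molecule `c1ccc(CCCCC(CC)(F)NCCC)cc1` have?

Molecular formula from the SMILES: C16H26FN.
DoU = (2C + 2 + N − H − X)/2 = (2·16 + 2 + 1 − 26 − 1)/2 = 8/2 = 4.
(Structurally: 1 ring(s) + 3 π bond(s) = 4.)

4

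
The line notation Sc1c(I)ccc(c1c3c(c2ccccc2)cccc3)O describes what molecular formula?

C18H13IOS

Heavy atoms from the SMILES: 18 C, 1 I, 1 O, 1 S.
Implicit hydrogens by atom environment:
  11 × C (aromatic): 1 H each → 11
  7 × C (aromatic): no H
  1 × I: no H
  1 × O: 1 H
  1 × S: 1 H
  Total hydrogens = 13.
Molecular formula: C18H13IOS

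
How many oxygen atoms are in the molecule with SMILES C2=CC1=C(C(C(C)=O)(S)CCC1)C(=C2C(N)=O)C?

The symbol for oxygen appears 2 times in the SMILES.

2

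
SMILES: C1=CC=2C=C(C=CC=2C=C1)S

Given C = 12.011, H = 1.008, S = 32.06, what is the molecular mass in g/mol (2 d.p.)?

160.23

Molecular formula: C10H8S.
M = 10×12.011 + 8×1.008 + 1×32.06 = 160.23 g/mol.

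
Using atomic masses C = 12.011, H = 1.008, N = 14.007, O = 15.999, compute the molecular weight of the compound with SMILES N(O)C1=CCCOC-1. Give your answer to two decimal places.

Molecular formula: C5H9NO2.
M = 5×12.011 + 9×1.008 + 1×14.007 + 2×15.999 = 115.13 g/mol.

115.13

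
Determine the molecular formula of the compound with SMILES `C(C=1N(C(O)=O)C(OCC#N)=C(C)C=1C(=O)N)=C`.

C11H11N3O4

Heavy atoms from the SMILES: 11 C, 3 N, 4 O.
Implicit hydrogens by atom environment:
  4 × C (aromatic): no H
  3 × C: no H
  3 × O: no H
  2 × C: 2 H each → 4
  1 × C: 3 H
  1 × C: 1 H
  1 × N: 2 H
  1 × N (aromatic): no H
  1 × N: no H
  1 × O: 1 H
  Total hydrogens = 11.
Molecular formula: C11H11N3O4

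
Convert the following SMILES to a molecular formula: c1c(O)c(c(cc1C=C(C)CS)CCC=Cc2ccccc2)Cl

Heavy atoms from the SMILES: 20 C, 1 Cl, 1 O, 1 S.
Implicit hydrogens by atom environment:
  7 × C (aromatic): 1 H each → 7
  5 × C (aromatic): no H
  3 × C: 2 H each → 6
  3 × C: 1 H each → 3
  1 × C: 3 H
  1 × C: no H
  1 × Cl: no H
  1 × O: 1 H
  1 × S: 1 H
  Total hydrogens = 21.
Molecular formula: C20H21ClOS

C20H21ClOS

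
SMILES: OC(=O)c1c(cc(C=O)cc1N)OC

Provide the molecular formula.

Heavy atoms from the SMILES: 9 C, 1 N, 4 O.
Implicit hydrogens by atom environment:
  4 × C (aromatic): no H
  3 × O: no H
  2 × C (aromatic): 1 H each → 2
  1 × C: 3 H
  1 × C: 1 H
  1 × C: no H
  1 × N: 2 H
  1 × O: 1 H
  Total hydrogens = 9.
Molecular formula: C9H9NO4

C9H9NO4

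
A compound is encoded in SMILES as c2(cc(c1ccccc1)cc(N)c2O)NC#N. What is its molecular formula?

C13H11N3O

Heavy atoms from the SMILES: 13 C, 3 N, 1 O.
Implicit hydrogens by atom environment:
  7 × C (aromatic): 1 H each → 7
  5 × C (aromatic): no H
  1 × C: no H
  1 × N: 2 H
  1 × N: 1 H
  1 × N: no H
  1 × O: 1 H
  Total hydrogens = 11.
Molecular formula: C13H11N3O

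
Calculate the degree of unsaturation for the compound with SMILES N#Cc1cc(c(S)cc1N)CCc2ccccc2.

10

Molecular formula from the SMILES: C15H14N2S.
DoU = (2C + 2 + N − H − X)/2 = (2·15 + 2 + 2 − 14 − 0)/2 = 20/2 = 10.
(Structurally: 2 ring(s) + 8 π bond(s) = 10.)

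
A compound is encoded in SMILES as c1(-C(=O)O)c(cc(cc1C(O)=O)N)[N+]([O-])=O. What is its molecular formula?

Heavy atoms from the SMILES: 8 C, 2 N, 6 O.
Implicit hydrogens by atom environment:
  4 × C (aromatic): no H
  3 × O: no H
  2 × C (aromatic): 1 H each → 2
  2 × C: no H
  2 × O: 1 H each → 2
  1 × N: 2 H
  1 × N (charge +1): no H
  1 × O (charge -1): no H
  Total hydrogens = 6.
Molecular formula: C8H6N2O6

C8H6N2O6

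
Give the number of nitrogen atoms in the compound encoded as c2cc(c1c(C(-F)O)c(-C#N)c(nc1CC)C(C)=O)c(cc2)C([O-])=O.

The symbol for nitrogen appears 2 times in the SMILES.

2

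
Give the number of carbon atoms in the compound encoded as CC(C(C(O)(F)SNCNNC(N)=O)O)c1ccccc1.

The symbol for carbon appears 12 times in the SMILES. Lowercase c denotes aromatic carbon and counts toward C.

12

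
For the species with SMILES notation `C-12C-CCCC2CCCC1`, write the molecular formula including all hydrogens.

Heavy atoms from the SMILES: 10 C.
Implicit hydrogens by atom environment:
  8 × C: 2 H each → 16
  2 × C: 1 H each → 2
  Total hydrogens = 18.
Molecular formula: C10H18

C10H18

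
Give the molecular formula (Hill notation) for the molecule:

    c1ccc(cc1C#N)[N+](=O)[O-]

Heavy atoms from the SMILES: 7 C, 2 N, 2 O.
Implicit hydrogens by atom environment:
  4 × C (aromatic): 1 H each → 4
  2 × C (aromatic): no H
  1 × C: no H
  1 × N (charge +1): no H
  1 × N: no H
  1 × O: no H
  1 × O (charge -1): no H
  Total hydrogens = 4.
Molecular formula: C7H4N2O2

C7H4N2O2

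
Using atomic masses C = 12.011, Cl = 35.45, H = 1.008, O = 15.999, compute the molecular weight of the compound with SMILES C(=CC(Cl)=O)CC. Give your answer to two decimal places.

Molecular formula: C5H7ClO.
M = 5×12.011 + 1×35.45 + 7×1.008 + 1×15.999 = 118.56 g/mol.

118.56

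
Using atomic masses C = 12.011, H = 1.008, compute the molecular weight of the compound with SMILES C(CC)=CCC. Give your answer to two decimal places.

Molecular formula: C6H12.
M = 6×12.011 + 12×1.008 = 84.16 g/mol.

84.16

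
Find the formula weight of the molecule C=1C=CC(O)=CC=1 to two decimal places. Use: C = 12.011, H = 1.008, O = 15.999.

94.11

Molecular formula: C6H6O.
M = 6×12.011 + 6×1.008 + 1×15.999 = 94.11 g/mol.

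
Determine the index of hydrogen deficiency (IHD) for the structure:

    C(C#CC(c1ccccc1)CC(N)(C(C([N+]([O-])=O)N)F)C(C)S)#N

9

Molecular formula from the SMILES: C16H19FN4O2S.
DoU = (2C + 2 + N − H − X)/2 = (2·16 + 2 + 4 − 19 − 1)/2 = 18/2 = 9.
(Structurally: 1 ring(s) + 8 π bond(s) = 9.)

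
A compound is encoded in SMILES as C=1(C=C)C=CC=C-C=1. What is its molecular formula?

Heavy atoms from the SMILES: 8 C.
Implicit hydrogens by atom environment:
  5 × C (aromatic): 1 H each → 5
  1 × C: 2 H
  1 × C: 1 H
  1 × C (aromatic): no H
  Total hydrogens = 8.
Molecular formula: C8H8

C8H8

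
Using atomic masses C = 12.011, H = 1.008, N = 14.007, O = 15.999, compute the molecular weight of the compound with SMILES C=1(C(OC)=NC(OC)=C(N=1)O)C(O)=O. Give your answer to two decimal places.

Molecular formula: C7H8N2O5.
M = 7×12.011 + 8×1.008 + 2×14.007 + 5×15.999 = 200.15 g/mol.

200.15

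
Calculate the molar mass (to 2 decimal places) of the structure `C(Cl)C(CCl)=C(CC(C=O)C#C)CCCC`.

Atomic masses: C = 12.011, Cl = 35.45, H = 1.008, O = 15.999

261.19

Molecular formula: C13H18Cl2O.
M = 13×12.011 + 2×35.45 + 18×1.008 + 1×15.999 = 261.19 g/mol.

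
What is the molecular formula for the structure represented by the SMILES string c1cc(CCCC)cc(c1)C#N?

C11H13N

Heavy atoms from the SMILES: 11 C, 1 N.
Implicit hydrogens by atom environment:
  4 × C (aromatic): 1 H each → 4
  3 × C: 2 H each → 6
  2 × C (aromatic): no H
  1 × C: 3 H
  1 × C: no H
  1 × N: no H
  Total hydrogens = 13.
Molecular formula: C11H13N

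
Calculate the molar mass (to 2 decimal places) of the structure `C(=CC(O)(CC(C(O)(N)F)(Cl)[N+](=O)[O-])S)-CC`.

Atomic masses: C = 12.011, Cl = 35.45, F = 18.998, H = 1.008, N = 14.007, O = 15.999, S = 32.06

Molecular formula: C8H14ClFN2O4S.
M = 8×12.011 + 1×35.45 + 1×18.998 + 14×1.008 + 2×14.007 + 4×15.999 + 1×32.06 = 288.72 g/mol.

288.72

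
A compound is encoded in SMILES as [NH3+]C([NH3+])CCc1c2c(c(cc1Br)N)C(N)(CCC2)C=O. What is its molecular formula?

[C14H23BrN4O]2+

Heavy atoms from the SMILES: 1 Br, 14 C, 4 N, 1 O.
Implicit hydrogens by atom environment:
  5 × C: 2 H each → 10
  5 × C (aromatic): no H
  2 × C: 1 H each → 2
  2 × N (charge +1): 3 H each → 6
  2 × N: 2 H each → 4
  1 × Br: no H
  1 × C (aromatic): 1 H
  1 × C: no H
  1 × O: no H
  Total hydrogens = 23.
Net charge +2.
Molecular formula: [C14H23BrN4O]2+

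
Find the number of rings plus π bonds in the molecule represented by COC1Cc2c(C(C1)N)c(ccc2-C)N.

Molecular formula from the SMILES: C12H18N2O.
DoU = (2C + 2 + N − H − X)/2 = (2·12 + 2 + 2 − 18 − 0)/2 = 10/2 = 5.
(Structurally: 2 ring(s) + 3 π bond(s) = 5.)

5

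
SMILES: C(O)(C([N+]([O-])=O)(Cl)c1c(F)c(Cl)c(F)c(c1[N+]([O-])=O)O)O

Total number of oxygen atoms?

7

The symbol for oxygen appears 7 times in the SMILES.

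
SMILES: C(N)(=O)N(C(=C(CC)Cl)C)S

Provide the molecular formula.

Heavy atoms from the SMILES: 6 C, 1 Cl, 2 N, 1 O, 1 S.
Implicit hydrogens by atom environment:
  3 × C: no H
  2 × C: 3 H each → 6
  1 × C: 2 H
  1 × Cl: no H
  1 × N: 2 H
  1 × N: no H
  1 × O: no H
  1 × S: 1 H
  Total hydrogens = 11.
Molecular formula: C6H11ClN2OS

C6H11ClN2OS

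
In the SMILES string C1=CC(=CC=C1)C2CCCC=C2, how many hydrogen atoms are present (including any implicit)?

14

Hydrogens are implicit in SMILES; fill each atom to its normal valence:
  5 × C (aromatic): 1 H each → 5
  3 × C: 2 H each → 6
  3 × C: 1 H each → 3
  1 × C (aromatic): no H
  Total hydrogens = 14.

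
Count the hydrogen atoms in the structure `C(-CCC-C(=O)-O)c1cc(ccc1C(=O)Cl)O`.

Hydrogens are implicit in SMILES; fill each atom to its normal valence:
  4 × C: 2 H each → 8
  3 × C (aromatic): 1 H each → 3
  3 × C (aromatic): no H
  2 × C: no H
  2 × O: 1 H each → 2
  2 × O: no H
  1 × Cl: no H
  Total hydrogens = 13.

13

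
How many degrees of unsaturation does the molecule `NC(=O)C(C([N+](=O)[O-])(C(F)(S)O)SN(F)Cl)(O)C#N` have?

4

Molecular formula from the SMILES: C5H5ClF2N4O5S2.
DoU = (2C + 2 + N − H − X)/2 = (2·5 + 2 + 4 − 5 − 3)/2 = 8/2 = 4.
(Structurally: 0 ring(s) + 4 π bond(s) = 4.)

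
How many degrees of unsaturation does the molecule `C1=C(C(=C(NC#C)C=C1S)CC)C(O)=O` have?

7

Molecular formula from the SMILES: C11H11NO2S.
DoU = (2C + 2 + N − H − X)/2 = (2·11 + 2 + 1 − 11 − 0)/2 = 14/2 = 7.
(Structurally: 1 ring(s) + 6 π bond(s) = 7.)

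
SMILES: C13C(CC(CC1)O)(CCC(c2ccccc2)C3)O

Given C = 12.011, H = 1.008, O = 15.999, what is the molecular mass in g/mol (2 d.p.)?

246.35

Molecular formula: C16H22O2.
M = 16×12.011 + 22×1.008 + 2×15.999 = 246.35 g/mol.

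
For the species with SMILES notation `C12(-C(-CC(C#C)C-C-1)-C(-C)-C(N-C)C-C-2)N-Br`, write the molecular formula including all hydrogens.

Heavy atoms from the SMILES: 1 Br, 14 C, 2 N.
Implicit hydrogens by atom environment:
  5 × C: 2 H each → 10
  5 × C: 1 H each → 5
  2 × C: 3 H each → 6
  2 × C: no H
  2 × N: 1 H each → 2
  1 × Br: no H
  Total hydrogens = 23.
Molecular formula: C14H23BrN2

C14H23BrN2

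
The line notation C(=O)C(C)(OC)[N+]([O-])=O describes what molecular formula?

Heavy atoms from the SMILES: 4 C, 1 N, 4 O.
Implicit hydrogens by atom environment:
  3 × O: no H
  2 × C: 3 H each → 6
  1 × C: 1 H
  1 × C: no H
  1 × N (charge +1): no H
  1 × O (charge -1): no H
  Total hydrogens = 7.
Molecular formula: C4H7NO4

C4H7NO4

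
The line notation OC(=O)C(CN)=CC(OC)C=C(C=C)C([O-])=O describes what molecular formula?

C11H14NO5-

Heavy atoms from the SMILES: 11 C, 1 N, 5 O.
Implicit hydrogens by atom environment:
  4 × C: 1 H each → 4
  4 × C: no H
  3 × O: no H
  2 × C: 2 H each → 4
  1 × C: 3 H
  1 × N: 2 H
  1 × O: 1 H
  1 × O (charge -1): no H
  Total hydrogens = 14.
Net charge -1.
Molecular formula: C11H14NO5-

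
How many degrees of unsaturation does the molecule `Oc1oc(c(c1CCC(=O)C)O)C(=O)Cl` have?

Molecular formula from the SMILES: C9H9ClO5.
DoU = (2C + 2 + N − H − X)/2 = (2·9 + 2 + 0 − 9 − 1)/2 = 10/2 = 5.
(Structurally: 1 ring(s) + 4 π bond(s) = 5.)

5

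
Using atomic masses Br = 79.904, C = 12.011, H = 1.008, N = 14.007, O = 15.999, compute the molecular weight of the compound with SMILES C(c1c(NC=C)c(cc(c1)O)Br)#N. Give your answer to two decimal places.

239.07

Molecular formula: C9H7BrN2O.
M = 1×79.904 + 9×12.011 + 7×1.008 + 2×14.007 + 1×15.999 = 239.07 g/mol.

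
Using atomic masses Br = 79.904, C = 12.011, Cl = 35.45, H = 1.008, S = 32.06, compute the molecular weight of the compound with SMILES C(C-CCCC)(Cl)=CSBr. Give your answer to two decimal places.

243.59

Molecular formula: C7H12BrClS.
M = 1×79.904 + 7×12.011 + 1×35.45 + 12×1.008 + 1×32.06 = 243.59 g/mol.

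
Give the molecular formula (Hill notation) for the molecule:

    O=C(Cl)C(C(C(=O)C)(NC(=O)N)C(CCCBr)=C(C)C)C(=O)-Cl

C14H19BrCl2N2O4

Heavy atoms from the SMILES: 1 Br, 14 C, 2 Cl, 2 N, 4 O.
Implicit hydrogens by atom environment:
  7 × C: no H
  4 × O: no H
  3 × C: 3 H each → 9
  3 × C: 2 H each → 6
  2 × Cl: no H
  1 × Br: no H
  1 × C: 1 H
  1 × N: 2 H
  1 × N: 1 H
  Total hydrogens = 19.
Molecular formula: C14H19BrCl2N2O4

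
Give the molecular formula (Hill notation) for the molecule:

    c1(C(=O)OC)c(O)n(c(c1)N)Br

C6H7BrN2O3

Heavy atoms from the SMILES: 1 Br, 6 C, 2 N, 3 O.
Implicit hydrogens by atom environment:
  3 × C (aromatic): no H
  2 × O: no H
  1 × Br: no H
  1 × C: 3 H
  1 × C (aromatic): 1 H
  1 × C: no H
  1 × N: 2 H
  1 × N (aromatic): no H
  1 × O: 1 H
  Total hydrogens = 7.
Molecular formula: C6H7BrN2O3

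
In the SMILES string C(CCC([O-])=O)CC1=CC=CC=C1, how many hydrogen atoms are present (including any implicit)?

Hydrogens are implicit in SMILES; fill each atom to its normal valence:
  5 × C (aromatic): 1 H each → 5
  4 × C: 2 H each → 8
  1 × C (aromatic): no H
  1 × C: no H
  1 × O: no H
  1 × O (charge -1): no H
  Total hydrogens = 13.

13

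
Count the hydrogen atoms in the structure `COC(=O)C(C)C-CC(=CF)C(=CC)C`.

19

Hydrogens are implicit in SMILES; fill each atom to its normal valence:
  4 × C: 3 H each → 12
  3 × C: 1 H each → 3
  3 × C: no H
  2 × C: 2 H each → 4
  2 × O: no H
  1 × F: no H
  Total hydrogens = 19.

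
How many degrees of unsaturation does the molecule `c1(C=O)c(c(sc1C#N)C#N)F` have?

8

Molecular formula from the SMILES: C7HFN2OS.
DoU = (2C + 2 + N − H − X)/2 = (2·7 + 2 + 2 − 1 − 1)/2 = 16/2 = 8.
(Structurally: 1 ring(s) + 7 π bond(s) = 8.)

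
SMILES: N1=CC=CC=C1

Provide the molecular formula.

C5H5N

Heavy atoms from the SMILES: 5 C, 1 N.
Implicit hydrogens by atom environment:
  5 × C (aromatic): 1 H each → 5
  1 × N (aromatic): no H
  Total hydrogens = 5.
Molecular formula: C5H5N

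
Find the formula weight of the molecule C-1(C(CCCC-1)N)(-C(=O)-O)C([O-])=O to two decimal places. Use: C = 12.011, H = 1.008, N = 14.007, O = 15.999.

Molecular formula: C8H12NO4-.
M = 8×12.011 + 12×1.008 + 1×14.007 + 4×15.999 = 186.19 g/mol.

186.19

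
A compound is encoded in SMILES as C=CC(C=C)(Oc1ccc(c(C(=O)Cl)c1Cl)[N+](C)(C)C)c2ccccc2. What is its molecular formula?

Heavy atoms from the SMILES: 21 C, 2 Cl, 1 N, 2 O.
Implicit hydrogens by atom environment:
  7 × C (aromatic): 1 H each → 7
  5 × C (aromatic): no H
  3 × C: 3 H each → 9
  2 × C: 2 H each → 4
  2 × C: 1 H each → 2
  2 × C: no H
  2 × Cl: no H
  2 × O: no H
  1 × N (charge +1): no H
  Total hydrogens = 22.
Net charge +1.
Molecular formula: C21H22Cl2NO2+

C21H22Cl2NO2+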